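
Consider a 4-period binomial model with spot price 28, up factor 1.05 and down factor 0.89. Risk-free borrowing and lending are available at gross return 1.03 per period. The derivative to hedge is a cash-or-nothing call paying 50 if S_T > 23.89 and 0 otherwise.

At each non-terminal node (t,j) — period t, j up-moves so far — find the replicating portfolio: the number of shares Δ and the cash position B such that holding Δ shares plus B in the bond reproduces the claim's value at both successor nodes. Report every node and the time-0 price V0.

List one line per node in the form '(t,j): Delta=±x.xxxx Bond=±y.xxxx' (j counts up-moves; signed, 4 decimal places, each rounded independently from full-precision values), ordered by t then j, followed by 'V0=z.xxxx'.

The replicating-portfolio and risk-neutral prices coincide; use p* = (1.03−0.89)/(1.05−0.89) = 0.8750 for the latter.
Terminal payoffs: V(4,0)=0.0000, V(4,1)=0.0000, V(4,2)=50.0000, V(4,3)=50.0000, V(4,4)=50.0000
  t=3,j=0: stock 19.7391 → up 20.7261 (V=0.0000), down 17.5678 (V=0.0000). Price 0.0000; hedge Δ=0.0000, bond B=0.0000.
  t=3,j=1: stock 23.2877 → up 24.4521 (V=50.0000), down 20.7261 (V=0.0000). Price 42.4757; hedge Δ=13.4191, bond B=-270.0243.
  t=3,j=2: stock 27.4743 → up 28.8480 (V=50.0000), down 24.4521 (V=50.0000). Price 48.5437; hedge Δ=0.0000, bond B=48.5437.
  t=3,j=3: stock 32.4135 → up 34.0342 (V=50.0000), down 28.8480 (V=50.0000). Price 48.5437; hedge Δ=0.0000, bond B=48.5437.
  t=2,j=0: stock 22.1788 → up 23.2877 (V=42.4757), down 19.7391 (V=0.0000). Price 36.0837; hedge Δ=11.9697, bond B=-229.3896.
  t=2,j=1: stock 26.1660 → up 27.4743 (V=48.5437), down 23.2877 (V=42.4757). Price 46.3934; hedge Δ=1.4494, bond B=8.4686.
  t=2,j=2: stock 30.8700 → up 32.4135 (V=48.5437), down 27.4743 (V=48.5437). Price 47.1298; hedge Δ=0.0000, bond B=47.1298.
  t=1,j=0: stock 24.9200 → up 26.1660 (V=46.3934), down 22.1788 (V=36.0837). Price 43.7910; hedge Δ=2.5857, bond B=-20.6443.
  t=1,j=1: stock 29.4000 → up 30.8700 (V=47.1298), down 26.1660 (V=46.3934). Price 45.6677; hedge Δ=0.1565, bond B=41.0652.
  t=0,j=0: stock 28.0000 → up 29.4000 (V=45.6677), down 24.9200 (V=43.7910). Price 44.1098; hedge Δ=0.4189, bond B=32.3801.
The time-0 hedge costs 44.1098, which is the no-arbitrage price.

(0,0): Delta=0.4189 Bond=32.3801
(1,0): Delta=2.5857 Bond=-20.6443
(1,1): Delta=0.1565 Bond=41.0652
(2,0): Delta=11.9697 Bond=-229.3896
(2,1): Delta=1.4494 Bond=8.4686
(2,2): Delta=0.0000 Bond=47.1298
(3,0): Delta=0.0000 Bond=0.0000
(3,1): Delta=13.4191 Bond=-270.0243
(3,2): Delta=0.0000 Bond=48.5437
(3,3): Delta=0.0000 Bond=48.5437
V0=44.1098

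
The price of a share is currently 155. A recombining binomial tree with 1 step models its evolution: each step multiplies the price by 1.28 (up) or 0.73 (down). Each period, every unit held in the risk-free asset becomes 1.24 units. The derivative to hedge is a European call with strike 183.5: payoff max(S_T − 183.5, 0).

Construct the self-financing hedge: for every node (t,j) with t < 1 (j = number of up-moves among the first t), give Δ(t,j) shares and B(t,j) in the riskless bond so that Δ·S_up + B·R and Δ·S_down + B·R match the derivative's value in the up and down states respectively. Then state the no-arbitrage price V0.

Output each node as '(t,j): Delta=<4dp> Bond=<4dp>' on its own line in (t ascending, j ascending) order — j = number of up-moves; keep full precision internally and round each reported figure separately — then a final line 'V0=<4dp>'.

(0,0): Delta=0.1748 Bond=-15.9487
V0=11.1422

Under the risk-neutral measure, an up-move has probability p* = (R−d)/(u−d) = 0.9273 and values discount at R = 1.24.
Payoff layer (t=1): V(1,0)=0.0000, V(1,1)=14.9000
  t=0,j=0: stock 155.0000 → up 198.4000 (V=14.9000), down 113.1500 (V=0.0000). Price 11.1422; hedge Δ=0.1748, bond B=-15.9487.
Each (Δ,B) replicates both successor values, so the strategy is self-financing and V0 is arbitrage-free.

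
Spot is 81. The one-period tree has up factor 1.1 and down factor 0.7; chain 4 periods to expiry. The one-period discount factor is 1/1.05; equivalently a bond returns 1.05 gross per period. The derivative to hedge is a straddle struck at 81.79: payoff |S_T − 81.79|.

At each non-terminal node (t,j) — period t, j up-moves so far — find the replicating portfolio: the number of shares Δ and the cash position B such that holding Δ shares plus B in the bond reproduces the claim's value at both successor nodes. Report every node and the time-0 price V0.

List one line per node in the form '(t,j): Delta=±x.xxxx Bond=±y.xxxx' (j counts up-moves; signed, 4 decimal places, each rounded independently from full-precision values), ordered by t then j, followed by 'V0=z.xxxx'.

Since d<R<u, set p* = (R−d)/(u−d) = 0.8750; price each node as the discounted p*-expectation of its children.
Terminal values V(4,·): V(4,0)=62.3419, V(4,1)=51.2287, V(4,2)=33.7651, V(4,3)=6.3223, V(4,4)=36.8021
(3,0): S=27.7830. Δ = (V_up−V_dn)/(S_up−S_dn) = (51.2287−62.3419)/(30.5613−19.4481) = -1.0000. V = [p*·51.2287 + (1−p*)·62.3419]/1.05 = 50.1122. B = V − Δ·S = 77.8952.
(3,1): S=43.6590. Δ = (V_up−V_dn)/(S_up−S_dn) = (33.7651−51.2287)/(48.0249−30.5613) = -1.0000. V = [p*·33.7651 + (1−p*)·51.2287]/1.05 = 34.2362. B = V − Δ·S = 77.8952.
(3,2): S=68.6070. Δ = (V_up−V_dn)/(S_up−S_dn) = (6.3223−33.7651)/(75.4677−48.0249) = -1.0000. V = [p*·6.3223 + (1−p*)·33.7651]/1.05 = 9.2882. B = V − Δ·S = 77.8952.
(3,3): S=107.8110. Δ = (V_up−V_dn)/(S_up−S_dn) = (36.8021−6.3223)/(118.5921−75.4677) = 0.7068. V = [p*·36.8021 + (1−p*)·6.3223]/1.05 = 31.4211. B = V − Δ·S = -44.7784.
(2,0): S=39.6900. Δ = (V_up−V_dn)/(S_up−S_dn) = (34.2362−50.1122)/(43.6590−27.7830) = -1.0000. V = [p*·34.2362 + (1−p*)·50.1122]/1.05 = 34.4959. B = V − Δ·S = 74.1859.
(2,1): S=62.3700. Δ = (V_up−V_dn)/(S_up−S_dn) = (9.2882−34.2362)/(68.6070−43.6590) = -1.0000. V = [p*·9.2882 + (1−p*)·34.2362]/1.05 = 11.8159. B = V − Δ·S = 74.1859.
(2,2): S=98.0100. Δ = (V_up−V_dn)/(S_up−S_dn) = (31.4211−9.2882)/(107.8110−68.6070) = 0.5646. V = [p*·31.4211 + (1−p*)·9.2882]/1.05 = 27.2900. B = V − Δ·S = -28.0421.
(1,0): S=56.7000. Δ = (V_up−V_dn)/(S_up−S_dn) = (11.8159−34.4959)/(62.3700−39.6900) = -1.0000. V = [p*·11.8159 + (1−p*)·34.4959]/1.05 = 13.9533. B = V − Δ·S = 70.6533.
(1,1): S=89.1000. Δ = (V_up−V_dn)/(S_up−S_dn) = (27.2900−11.8159)/(98.0100−62.3700) = 0.4342. V = [p*·27.2900 + (1−p*)·11.8159]/1.05 = 24.1483. B = V − Δ·S = -14.5368.
(0,0): S=81.0000. Δ = (V_up−V_dn)/(S_up−S_dn) = (24.1483−13.9533)/(89.1000−56.7000) = 0.3147. V = [p*·24.1483 + (1−p*)·13.9533]/1.05 = 21.7847. B = V − Δ·S = -3.7029.
Each (Δ,B) replicates both successor values, so the strategy is self-financing and V0 is arbitrage-free.

(0,0): Delta=0.3147 Bond=-3.7029
(1,0): Delta=-1.0000 Bond=70.6533
(1,1): Delta=0.4342 Bond=-14.5368
(2,0): Delta=-1.0000 Bond=74.1859
(2,1): Delta=-1.0000 Bond=74.1859
(2,2): Delta=0.5646 Bond=-28.0421
(3,0): Delta=-1.0000 Bond=77.8952
(3,1): Delta=-1.0000 Bond=77.8952
(3,2): Delta=-1.0000 Bond=77.8952
(3,3): Delta=0.7068 Bond=-44.7784
V0=21.7847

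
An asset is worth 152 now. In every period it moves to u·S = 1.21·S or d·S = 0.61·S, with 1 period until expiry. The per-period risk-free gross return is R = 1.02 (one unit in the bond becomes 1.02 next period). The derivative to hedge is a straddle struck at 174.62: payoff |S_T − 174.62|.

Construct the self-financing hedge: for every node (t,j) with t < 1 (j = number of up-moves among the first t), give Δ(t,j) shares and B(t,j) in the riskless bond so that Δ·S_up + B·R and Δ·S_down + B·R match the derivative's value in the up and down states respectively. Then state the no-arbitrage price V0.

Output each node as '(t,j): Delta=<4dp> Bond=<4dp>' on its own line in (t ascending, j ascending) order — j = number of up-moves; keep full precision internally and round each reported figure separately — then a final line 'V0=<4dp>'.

(0,0): Delta=-0.7961 Bond=152.6569
V0=31.6569

Under the risk-neutral measure, an up-move has probability p* = (R−d)/(u−d) = 0.6833 and values discount at R = 1.02.
Terminal payoffs: V(1,0)=81.9000, V(1,1)=9.3000
(0,0): S=152.0000. Δ = (V_up−V_dn)/(S_up−S_dn) = (9.3000−81.9000)/(183.9200−92.7200) = -0.7961. V = [p*·9.3000 + (1−p*)·81.9000]/1.02 = 31.6569. B = V − Δ·S = 152.6569.
Self-financing check: at every node Δ·S+B equals the discounted successor values.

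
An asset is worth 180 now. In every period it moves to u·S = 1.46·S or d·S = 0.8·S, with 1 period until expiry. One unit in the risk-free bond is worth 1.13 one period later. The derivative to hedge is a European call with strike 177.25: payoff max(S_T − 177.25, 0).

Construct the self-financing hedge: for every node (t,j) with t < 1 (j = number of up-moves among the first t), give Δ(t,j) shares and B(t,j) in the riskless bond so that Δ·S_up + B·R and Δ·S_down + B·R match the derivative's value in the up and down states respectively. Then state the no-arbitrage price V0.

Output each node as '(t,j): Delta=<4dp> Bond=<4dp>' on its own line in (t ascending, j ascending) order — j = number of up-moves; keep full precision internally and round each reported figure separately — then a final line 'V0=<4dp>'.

The replicating-portfolio and risk-neutral prices coincide; use p* = (1.13−0.8)/(1.46−0.8) = 0.5000 for the latter.
Terminal payoffs: V(1,0)=0.0000, V(1,1)=85.5500
(0,0): S=180.0000. Δ = (V_up−V_dn)/(S_up−S_dn) = (85.5500−0.0000)/(262.8000−144.0000) = 0.7201. V = [p*·85.5500 + (1−p*)·0.0000]/1.13 = 37.8540. B = V − Δ·S = -91.7672.
Check: Δ(0,0)·S0 + B(0,0) = 37.8540 = V0.

(0,0): Delta=0.7201 Bond=-91.7672
V0=37.8540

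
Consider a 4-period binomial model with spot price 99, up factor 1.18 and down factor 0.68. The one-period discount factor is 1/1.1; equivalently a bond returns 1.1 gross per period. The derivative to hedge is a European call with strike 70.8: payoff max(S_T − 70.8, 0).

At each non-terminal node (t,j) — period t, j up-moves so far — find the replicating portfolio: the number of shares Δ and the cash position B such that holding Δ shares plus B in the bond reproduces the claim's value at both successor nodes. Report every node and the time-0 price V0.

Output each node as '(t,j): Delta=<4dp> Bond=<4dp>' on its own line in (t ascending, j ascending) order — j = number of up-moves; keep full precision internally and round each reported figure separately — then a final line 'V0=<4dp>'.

Under the risk-neutral measure, an up-move has probability p* = (R−d)/(u−d) = 0.8400 and values discount at R = 1.1.
Terminal payoffs: V(4,0)=0.0000, V(4,1)=0.0000, V(4,2)=0.0000, V(4,3)=39.8089, V(4,4)=121.1390
(3,0): S=31.1288. Δ = (V_up−V_dn)/(S_up−S_dn) = (0.0000−0.0000)/(36.7319−21.1676) = 0.0000. V = [p*·0.0000 + (1−p*)·0.0000]/1.1 = 0.0000. B = V − Δ·S = 0.0000.
(3,1): S=54.0176. Δ = (V_up−V_dn)/(S_up−S_dn) = (0.0000−0.0000)/(63.7407−36.7319) = 0.0000. V = [p*·0.0000 + (1−p*)·0.0000]/1.1 = 0.0000. B = V − Δ·S = 0.0000.
(3,2): S=93.7364. Δ = (V_up−V_dn)/(S_up−S_dn) = (39.8089−0.0000)/(110.6089−63.7407) = 0.8494. V = [p*·39.8089 + (1−p*)·0.0000]/1.1 = 30.3995. B = V − Δ·S = -49.2183.
(3,3): S=162.6602. Δ = (V_up−V_dn)/(S_up−S_dn) = (121.1390−39.8089)/(191.9390−110.6089) = 1.0000. V = [p*·121.1390 + (1−p*)·39.8089]/1.1 = 98.2965. B = V − Δ·S = -64.3636.
(2,0): S=45.7776. Δ = (V_up−V_dn)/(S_up−S_dn) = (0.0000−0.0000)/(54.0176−31.1288) = 0.0000. V = [p*·0.0000 + (1−p*)·0.0000]/1.1 = 0.0000. B = V − Δ·S = 0.0000.
(2,1): S=79.4376. Δ = (V_up−V_dn)/(S_up−S_dn) = (30.3995−0.0000)/(93.7364−54.0176) = 0.7654. V = [p*·30.3995 + (1−p*)·0.0000]/1.1 = 23.2142. B = V − Δ·S = -37.5849.
(2,2): S=137.8476. Δ = (V_up−V_dn)/(S_up−S_dn) = (98.2965−30.3995)/(162.6602−93.7364) = 0.9851. V = [p*·98.2965 + (1−p*)·30.3995]/1.1 = 79.4846. B = V − Δ·S = -56.3094.
(1,0): S=67.3200. Δ = (V_up−V_dn)/(S_up−S_dn) = (23.2142−0.0000)/(79.4376−45.7776) = 0.6897. V = [p*·23.2142 + (1−p*)·0.0000]/1.1 = 17.7272. B = V − Δ·S = -28.7012.
(1,1): S=116.8200. Δ = (V_up−V_dn)/(S_up−S_dn) = (79.4846−23.2142)/(137.8476−79.4376) = 0.9634. V = [p*·79.4846 + (1−p*)·23.2142]/1.1 = 64.0739. B = V − Δ·S = -48.4668.
(0,0): S=99.0000. Δ = (V_up−V_dn)/(S_up−S_dn) = (64.0739−17.7272)/(116.8200−67.3200) = 0.9363. V = [p*·64.0739 + (1−p*)·17.7272]/1.1 = 51.5077. B = V − Δ·S = -41.1857.
Root portfolio cost Δ·99+B reproduces V0=51.5077.

(0,0): Delta=0.9363 Bond=-41.1857
(1,0): Delta=0.6897 Bond=-28.7012
(1,1): Delta=0.9634 Bond=-48.4668
(2,0): Delta=0.0000 Bond=0.0000
(2,1): Delta=0.7654 Bond=-37.5849
(2,2): Delta=0.9851 Bond=-56.3094
(3,0): Delta=0.0000 Bond=0.0000
(3,1): Delta=0.0000 Bond=0.0000
(3,2): Delta=0.8494 Bond=-49.2183
(3,3): Delta=1.0000 Bond=-64.3636
V0=51.5077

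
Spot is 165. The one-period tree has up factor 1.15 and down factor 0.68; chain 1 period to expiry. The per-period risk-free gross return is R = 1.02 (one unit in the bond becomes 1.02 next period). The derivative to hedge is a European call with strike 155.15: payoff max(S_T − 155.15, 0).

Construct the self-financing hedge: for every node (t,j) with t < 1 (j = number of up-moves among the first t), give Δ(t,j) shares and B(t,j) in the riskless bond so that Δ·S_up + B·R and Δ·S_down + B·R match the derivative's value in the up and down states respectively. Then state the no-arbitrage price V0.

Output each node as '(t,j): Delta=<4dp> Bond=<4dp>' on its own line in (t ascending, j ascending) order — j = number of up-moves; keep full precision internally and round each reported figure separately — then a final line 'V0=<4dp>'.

The replicating-portfolio and risk-neutral prices coincide; use p* = (1.02−0.68)/(1.15−0.68) = 0.7234 for the latter.
Terminal payoffs: V(1,0)=0.0000, V(1,1)=34.6000
(0,0): S=165.0000. Δ = (V_up−V_dn)/(S_up−S_dn) = (34.6000−0.0000)/(189.7500−112.2000) = 0.4462. V = [p*·34.6000 + (1−p*)·0.0000]/1.02 = 24.5390. B = V − Δ·S = -49.0780.
The time-0 hedge costs 24.5390, which is the no-arbitrage price.

(0,0): Delta=0.4462 Bond=-49.0780
V0=24.5390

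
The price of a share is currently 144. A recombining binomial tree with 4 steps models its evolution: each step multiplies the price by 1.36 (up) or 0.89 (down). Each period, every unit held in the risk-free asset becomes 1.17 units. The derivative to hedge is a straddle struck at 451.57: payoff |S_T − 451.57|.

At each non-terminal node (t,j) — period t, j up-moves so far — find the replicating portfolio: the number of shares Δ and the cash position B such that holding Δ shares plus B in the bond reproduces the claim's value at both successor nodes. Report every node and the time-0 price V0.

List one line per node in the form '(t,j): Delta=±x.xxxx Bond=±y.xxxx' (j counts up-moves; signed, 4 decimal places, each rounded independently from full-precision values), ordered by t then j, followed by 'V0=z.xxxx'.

(0,0): Delta=-0.8398 Bond=223.4357
(1,0): Delta=-1.0000 Bond=281.9470
(1,1): Delta=-0.7687 Bond=247.4905
(2,0): Delta=-1.0000 Bond=329.8780
(2,1): Delta=-1.0000 Bond=329.8780
(2,2): Delta=-0.6660 Bond=262.2079
(3,0): Delta=-1.0000 Bond=385.9573
(3,1): Delta=-1.0000 Bond=385.9573
(3,2): Delta=-1.0000 Bond=385.9573
(3,3): Delta=-0.5177 Bond=253.0580
V0=102.5000

Since d<R<u, set p* = (R−d)/(u−d) = 0.5957; price each node as the discounted p*-expectation of its children.
Terminal values V(4,·): V(4,0)=361.2212, V(4,1)=313.5089, V(4,2)=240.6002, V(4,3)=129.1892, V(4,4)=41.0569
  t=3,j=0: stock 101.5155 → up 138.0611 (V=313.5089), down 90.3488 (V=361.2212). Price 284.4417; hedge Δ=-1.0000, bond B=385.9573.
  t=3,j=1: stock 155.1249 → up 210.9698 (V=240.6002), down 138.0611 (V=313.5089). Price 230.8324; hedge Δ=-1.0000, bond B=385.9573.
  t=3,j=2: stock 237.0447 → up 322.3808 (V=129.1892), down 210.9698 (V=240.6002). Price 148.9125; hedge Δ=-1.0000, bond B=385.9573.
  t=3,j=3: stock 362.2257 → up 492.6269 (V=41.0569), down 322.3808 (V=129.1892). Price 65.5426; hedge Δ=-0.5177, bond B=253.0580.
  t=2,j=0: stock 114.0624 → up 155.1249 (V=230.8324), down 101.5155 (V=284.4417). Price 215.8156; hedge Δ=-1.0000, bond B=329.8780.
  t=2,j=1: stock 174.2976 → up 237.0447 (V=148.9125), down 155.1249 (V=230.8324). Price 155.5804; hedge Δ=-1.0000, bond B=329.8780.
  t=2,j=2: stock 266.3424 → up 362.2257 (V=65.5426), down 237.0447 (V=148.9125). Price 84.8251; hedge Δ=-0.6660, bond B=262.2079.
  t=1,j=0: stock 128.1600 → up 174.2976 (V=155.5804), down 114.0624 (V=215.8156). Price 153.7870; hedge Δ=-1.0000, bond B=281.9470.
  t=1,j=1: stock 195.8400 → up 266.3424 (V=84.8251), down 174.2976 (V=155.5804). Price 96.9473; hedge Δ=-0.7687, bond B=247.4905.
  t=0,j=0: stock 144.0000 → up 195.8400 (V=96.9473), down 128.1600 (V=153.7870). Price 102.5000; hedge Δ=-0.8398, bond B=223.4357.
Each (Δ,B) replicates both successor values, so the strategy is self-financing and V0 is arbitrage-free.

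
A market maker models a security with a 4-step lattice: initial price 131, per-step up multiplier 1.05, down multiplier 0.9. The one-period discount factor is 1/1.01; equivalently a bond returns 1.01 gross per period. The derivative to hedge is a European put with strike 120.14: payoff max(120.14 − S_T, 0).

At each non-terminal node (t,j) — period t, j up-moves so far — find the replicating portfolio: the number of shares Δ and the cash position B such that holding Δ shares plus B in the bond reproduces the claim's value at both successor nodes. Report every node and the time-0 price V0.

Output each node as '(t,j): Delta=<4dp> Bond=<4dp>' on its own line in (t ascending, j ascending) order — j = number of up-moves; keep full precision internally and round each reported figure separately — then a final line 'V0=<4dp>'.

(0,0): Delta=-0.2096 Bond=29.3782
(1,0): Delta=-0.5128 Bond=65.4211
(1,1): Delta=-0.1151 Bond=16.6723
(2,0): Delta=-1.0000 Bond=117.7728
(2,1): Delta=-0.3609 Bond=47.2762
(2,2): Delta=-0.0384 Bond=5.7710
(3,0): Delta=-1.0000 Bond=118.9505
(3,1): Delta=-1.0000 Bond=118.9505
(3,2): Delta=-0.1617 Bond=21.8575
(3,3): Delta=0.0000 Bond=0.0000
V0=1.9235

The replicating-portfolio and risk-neutral prices coincide; use p* = (1.01−0.9)/(1.05−0.9) = 0.7333 for the latter.
Terminal values V(4,·): V(4,0)=34.1909, V(4,1)=19.8660, V(4,2)=3.1537, V(4,3)=0.0000, V(4,4)=0.0000
Node (3,0) S=95.4990: V=(p*·19.8660+(1−p*)·34.1909)/1.01=23.4515; Δ=(19.8660−34.1909)/(100.2740−85.9491)=-1.0000; B=V−Δ·S=118.9505
Node (3,1) S=111.4155: V=(p*·3.1537+(1−p*)·19.8660)/1.01=7.5350; Δ=(3.1537−19.8660)/(116.9863−100.2740)=-1.0000; B=V−Δ·S=118.9505
Node (3,2) S=129.9848: V=(p*·0.0000+(1−p*)·3.1537)/1.01=0.8327; Δ=(0.0000−3.1537)/(136.4840−116.9863)=-0.1617; B=V−Δ·S=21.8575
Node (3,3) S=151.6489: V=(p*·0.0000+(1−p*)·0.0000)/1.01=0.0000; Δ=(0.0000−0.0000)/(159.2313−136.4840)=0.0000; B=V−Δ·S=0.0000
Node (2,0) S=106.1100: V=(p*·7.5350+(1−p*)·23.4515)/1.01=11.6628; Δ=(7.5350−23.4515)/(111.4155−95.4990)=-1.0000; B=V−Δ·S=117.7728
Node (2,1) S=123.7950: V=(p*·0.8327+(1−p*)·7.5350)/1.01=2.5940; Δ=(0.8327−7.5350)/(129.9848−111.4155)=-0.3609; B=V−Δ·S=47.2762
Node (2,2) S=144.4275: V=(p*·0.0000+(1−p*)·0.8327)/1.01=0.2198; Δ=(0.0000−0.8327)/(151.6489−129.9848)=-0.0384; B=V−Δ·S=5.7710
Node (1,0) S=117.9000: V=(p*·2.5940+(1−p*)·11.6628)/1.01=4.9627; Δ=(2.5940−11.6628)/(123.7950−106.1100)=-0.5128; B=V−Δ·S=65.4211
Node (1,1) S=137.5500: V=(p*·0.2198+(1−p*)·2.5940)/1.01=0.8445; Δ=(0.2198−2.5940)/(144.4275−123.7950)=-0.1151; B=V−Δ·S=16.6723
Node (0,0) S=131.0000: V=(p*·0.8445+(1−p*)·4.9627)/1.01=1.9235; Δ=(0.8445−4.9627)/(137.5500−117.9000)=-0.2096; B=V−Δ·S=29.3782
Check: Δ(0,0)·S0 + B(0,0) = 1.9235 = V0.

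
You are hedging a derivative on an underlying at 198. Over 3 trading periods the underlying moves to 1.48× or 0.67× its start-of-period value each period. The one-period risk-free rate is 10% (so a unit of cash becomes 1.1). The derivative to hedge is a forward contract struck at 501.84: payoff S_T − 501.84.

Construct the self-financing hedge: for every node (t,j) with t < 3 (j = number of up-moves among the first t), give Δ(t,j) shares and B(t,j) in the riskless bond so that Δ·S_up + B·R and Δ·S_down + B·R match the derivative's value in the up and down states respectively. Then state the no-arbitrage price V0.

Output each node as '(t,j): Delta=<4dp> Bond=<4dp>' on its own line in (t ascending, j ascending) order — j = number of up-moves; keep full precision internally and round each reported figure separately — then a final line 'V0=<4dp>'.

Since d<R<u, set p* = (R−d)/(u−d) = 0.5309; price each node as the discounted p*-expectation of its children.
Terminal payoffs: V(3,0)=-442.2889, V(3,1)=-370.2943, V(3,2)=-211.2615, V(3,3)=140.0348
  t=2,j=0: stock 88.8822 → up 131.5457 (V=-370.2943), down 59.5511 (V=-442.2889). Price -367.3360; hedge Δ=1.0000, bond B=-456.2182.
  t=2,j=1: stock 196.3368 → up 290.5785 (V=-211.2615), down 131.5457 (V=-370.2943). Price -259.8814; hedge Δ=1.0000, bond B=-456.2182.
  t=2,j=2: stock 433.6992 → up 641.8748 (V=140.0348), down 290.5785 (V=-211.2615). Price -22.5190; hedge Δ=1.0000, bond B=-456.2182.
  t=1,j=0: stock 132.6600 → up 196.3368 (V=-259.8814), down 88.8822 (V=-367.3360). Price -282.0838; hedge Δ=1.0000, bond B=-414.7438.
  t=1,j=1: stock 293.0400 → up 433.6992 (V=-22.5190), down 196.3368 (V=-259.8814). Price -121.7038; hedge Δ=1.0000, bond B=-414.7438.
  t=0,j=0: stock 198.0000 → up 293.0400 (V=-121.7038), down 132.6600 (V=-282.0838). Price -179.0398; hedge Δ=1.0000, bond B=-377.0398.
Self-financing check: at every node Δ·S+B equals the discounted successor values.

(0,0): Delta=1.0000 Bond=-377.0398
(1,0): Delta=1.0000 Bond=-414.7438
(1,1): Delta=1.0000 Bond=-414.7438
(2,0): Delta=1.0000 Bond=-456.2182
(2,1): Delta=1.0000 Bond=-456.2182
(2,2): Delta=1.0000 Bond=-456.2182
V0=-179.0398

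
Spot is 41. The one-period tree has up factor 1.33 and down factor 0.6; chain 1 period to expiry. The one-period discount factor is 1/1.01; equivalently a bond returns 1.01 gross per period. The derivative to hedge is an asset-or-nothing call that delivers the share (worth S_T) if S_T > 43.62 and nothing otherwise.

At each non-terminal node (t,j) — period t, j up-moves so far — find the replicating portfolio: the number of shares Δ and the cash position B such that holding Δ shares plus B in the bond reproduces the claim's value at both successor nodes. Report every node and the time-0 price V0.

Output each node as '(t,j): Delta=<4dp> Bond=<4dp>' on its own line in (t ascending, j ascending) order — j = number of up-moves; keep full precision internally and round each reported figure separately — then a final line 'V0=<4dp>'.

Risk-neutral probability p* = (R−d)/(u−d) = (1.01−0.6)/(1.33−0.6) = 0.5616.
At expiry t=1: V(1,0)=0.0000, V(1,1)=54.5300
(0,0): S=41.0000. Δ = (V_up−V_dn)/(S_up−S_dn) = (54.5300−0.0000)/(54.5300−24.6000) = 1.8219. V = [p*·54.5300 + (1−p*)·0.0000]/1.01 = 30.3232. B = V − Δ·S = -44.3754.
The time-0 hedge costs 30.3232, which is the no-arbitrage price.

(0,0): Delta=1.8219 Bond=-44.3754
V0=30.3232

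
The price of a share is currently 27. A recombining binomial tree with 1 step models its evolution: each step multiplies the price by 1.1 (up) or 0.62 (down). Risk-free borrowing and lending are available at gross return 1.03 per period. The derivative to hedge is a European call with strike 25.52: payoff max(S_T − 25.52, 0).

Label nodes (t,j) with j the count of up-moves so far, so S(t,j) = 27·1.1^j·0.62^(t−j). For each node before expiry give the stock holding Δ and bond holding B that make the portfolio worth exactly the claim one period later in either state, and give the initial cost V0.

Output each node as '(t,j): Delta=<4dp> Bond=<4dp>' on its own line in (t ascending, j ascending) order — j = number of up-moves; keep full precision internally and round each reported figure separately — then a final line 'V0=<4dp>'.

(0,0): Delta=0.3225 Bond=-5.2419
V0=3.4664

Risk-neutral probability p* = (R−d)/(u−d) = (1.03−0.62)/(1.1−0.62) = 0.8542.
Terminal values V(1,·): V(1,0)=0.0000, V(1,1)=4.1800
  t=0,j=0: stock 27.0000 → up 29.7000 (V=4.1800), down 16.7400 (V=0.0000). Price 3.4664; hedge Δ=0.3225, bond B=-5.2419.
Check: Δ(0,0)·S0 + B(0,0) = 3.4664 = V0.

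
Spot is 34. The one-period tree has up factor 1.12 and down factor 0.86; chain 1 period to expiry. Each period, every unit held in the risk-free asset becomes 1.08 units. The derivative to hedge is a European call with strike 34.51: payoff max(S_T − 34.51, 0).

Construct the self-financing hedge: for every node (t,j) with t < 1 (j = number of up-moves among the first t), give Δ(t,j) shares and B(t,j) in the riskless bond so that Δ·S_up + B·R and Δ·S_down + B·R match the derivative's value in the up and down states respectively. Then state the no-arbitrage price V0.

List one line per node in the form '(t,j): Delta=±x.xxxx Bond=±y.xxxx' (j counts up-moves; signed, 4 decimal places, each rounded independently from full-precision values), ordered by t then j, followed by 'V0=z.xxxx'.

The replicating-portfolio and risk-neutral prices coincide; use p* = (1.08−0.86)/(1.12−0.86) = 0.8462 for the latter.
Terminal payoffs: V(1,0)=0.0000, V(1,1)=3.5700
Node (0,0) S=34.0000: V=(p*·3.5700+(1−p*)·0.0000)/1.08=2.7970; Δ=(3.5700−0.0000)/(38.0800−29.2400)=0.4038; B=V−Δ·S=-10.9338
Check: Δ(0,0)·S0 + B(0,0) = 2.7970 = V0.

(0,0): Delta=0.4038 Bond=-10.9338
V0=2.7970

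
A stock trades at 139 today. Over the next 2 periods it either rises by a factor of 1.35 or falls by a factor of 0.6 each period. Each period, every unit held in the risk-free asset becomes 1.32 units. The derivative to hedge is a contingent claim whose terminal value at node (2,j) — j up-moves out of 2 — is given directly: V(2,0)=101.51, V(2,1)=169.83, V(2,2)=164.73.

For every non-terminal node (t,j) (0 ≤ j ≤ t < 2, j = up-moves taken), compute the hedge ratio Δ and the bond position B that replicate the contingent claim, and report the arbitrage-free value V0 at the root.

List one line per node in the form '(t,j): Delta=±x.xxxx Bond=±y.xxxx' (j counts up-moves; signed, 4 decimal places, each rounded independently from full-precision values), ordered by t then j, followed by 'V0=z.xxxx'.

(0,0): Delta=-0.0157 Bond=96.8938
(1,0): Delta=1.0922 Bond=35.4955
(1,1): Delta=-0.0362 Bond=131.7500
V0=94.7088

No-arbitrage ⇒ martingale measure with p* = (R−d)/(u−d) = 0.9600.
Payoff layer (t=2): V(2,0)=101.5100, V(2,1)=169.8300, V(2,2)=164.7300
Node (1,0) S=83.4000: V=(p*·169.8300+(1−p*)·101.5100)/1.32=126.5888; Δ=(169.8300−101.5100)/(112.5900−50.0400)=1.0922; B=V−Δ·S=35.4955
Node (1,1) S=187.6500: V=(p*·164.7300+(1−p*)·169.8300)/1.32=124.9500; Δ=(164.7300−169.8300)/(253.3275−112.5900)=-0.0362; B=V−Δ·S=131.7500
Node (0,0) S=139.0000: V=(p*·124.9500+(1−p*)·126.5888)/1.32=94.7088; Δ=(124.9500−126.5888)/(187.6500−83.4000)=-0.0157; B=V−Δ·S=96.8938
Each (Δ,B) replicates both successor values, so the strategy is self-financing and V0 is arbitrage-free.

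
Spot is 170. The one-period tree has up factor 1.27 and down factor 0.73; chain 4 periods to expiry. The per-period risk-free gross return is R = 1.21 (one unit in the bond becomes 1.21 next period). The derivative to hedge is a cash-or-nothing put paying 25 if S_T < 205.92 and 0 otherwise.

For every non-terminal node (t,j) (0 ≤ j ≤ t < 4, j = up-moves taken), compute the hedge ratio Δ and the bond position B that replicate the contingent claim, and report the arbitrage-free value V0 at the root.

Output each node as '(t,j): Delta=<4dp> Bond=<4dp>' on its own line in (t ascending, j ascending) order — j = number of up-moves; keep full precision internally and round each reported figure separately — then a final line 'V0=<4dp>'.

(0,0): Delta=-0.0405 Bond=7.6240
(1,0): Delta=-0.2013 Bond=29.1851
(1,1): Delta=-0.0289 Bond=6.7301
(2,0): Delta=0.0000 Bond=17.0753
(2,1): Delta=-0.2158 Bond=37.5938
(2,2): Delta=-0.0155 Bond=4.4621
(3,0): Delta=0.0000 Bond=20.6612
(3,1): Delta=0.0000 Bond=20.6612
(3,2): Delta=-0.2313 Bond=48.5920
(3,3): Delta=0.0000 Bond=0.0000
V0=0.7412

No-arbitrage ⇒ martingale measure with p* = (R−d)/(u−d) = 0.8889.
Terminal payoffs: V(4,0)=25.0000, V(4,1)=25.0000, V(4,2)=25.0000, V(4,3)=0.0000, V(4,4)=0.0000
  t=3,j=0: stock 66.1329 → up 83.9888 (V=25.0000), down 48.2770 (V=25.0000). Price 20.6612; hedge Δ=0.0000, bond B=20.6612.
  t=3,j=1: stock 115.0531 → up 146.1174 (V=25.0000), down 83.9888 (V=25.0000). Price 20.6612; hedge Δ=0.0000, bond B=20.6612.
  t=3,j=2: stock 200.1609 → up 254.2043 (V=0.0000), down 146.1174 (V=25.0000). Price 2.2957; hedge Δ=-0.2313, bond B=48.5920.
  t=3,j=3: stock 348.2251 → up 442.2459 (V=0.0000), down 254.2043 (V=0.0000). Price 0.0000; hedge Δ=0.0000, bond B=0.0000.
  t=2,j=0: stock 90.5930 → up 115.0531 (V=20.6612), down 66.1329 (V=20.6612). Price 17.0753; hedge Δ=0.0000, bond B=17.0753.
  t=2,j=1: stock 157.6070 → up 200.1609 (V=2.2957), down 115.0531 (V=20.6612). Price 3.5837; hedge Δ=-0.2158, bond B=37.5938.
  t=2,j=2: stock 274.1930 → up 348.2251 (V=0.0000), down 200.1609 (V=2.2957). Price 0.2108; hedge Δ=-0.0155, bond B=4.4621.
  t=1,j=0: stock 124.1000 → up 157.6070 (V=3.5837), down 90.5930 (V=17.0753). Price 4.2006; hedge Δ=-0.2013, bond B=29.1851.
  t=1,j=1: stock 215.9000 → up 274.1930 (V=0.2108), down 157.6070 (V=3.5837). Price 0.4839; hedge Δ=-0.0289, bond B=6.7301.
  t=0,j=0: stock 170.0000 → up 215.9000 (V=0.4839), down 124.1000 (V=4.2006). Price 0.7412; hedge Δ=-0.0405, bond B=7.6240.
Root portfolio cost Δ·170+B reproduces V0=0.7412.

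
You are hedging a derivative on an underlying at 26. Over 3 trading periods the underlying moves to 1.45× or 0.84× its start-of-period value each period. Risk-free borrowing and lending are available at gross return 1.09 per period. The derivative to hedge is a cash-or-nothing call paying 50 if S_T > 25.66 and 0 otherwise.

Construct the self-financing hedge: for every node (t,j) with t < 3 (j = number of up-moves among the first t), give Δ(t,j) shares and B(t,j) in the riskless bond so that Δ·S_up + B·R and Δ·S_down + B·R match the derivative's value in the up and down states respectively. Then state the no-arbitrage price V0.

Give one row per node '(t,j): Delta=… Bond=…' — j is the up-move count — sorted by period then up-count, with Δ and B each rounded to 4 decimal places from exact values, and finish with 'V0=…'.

(0,0): Delta=0.9242 Bond=6.6442
(1,0): Delta=2.0320 Bond=-16.9535
(1,1): Delta=0.0000 Bond=42.0840
(2,0): Delta=4.4679 Bond=-63.1674
(2,1): Delta=0.0000 Bond=45.8716
(2,2): Delta=0.0000 Bond=45.8716
V0=30.6730

Under the risk-neutral measure, an up-move has probability p* = (R−d)/(u−d) = 0.4098 and values discount at R = 1.09.
Terminal values V(3,·): V(3,0)=0.0000, V(3,1)=50.0000, V(3,2)=50.0000, V(3,3)=50.0000
Node (2,0) S=18.3456: V=(p*·50.0000+(1−p*)·0.0000)/1.09=18.7998; Δ=(50.0000−0.0000)/(26.6011−15.4103)=4.4679; B=V−Δ·S=-63.1674
Node (2,1) S=31.6680: V=(p*·50.0000+(1−p*)·50.0000)/1.09=45.8716; Δ=(50.0000−50.0000)/(45.9186−26.6011)=0.0000; B=V−Δ·S=45.8716
Node (2,2) S=54.6650: V=(p*·50.0000+(1−p*)·50.0000)/1.09=45.8716; Δ=(50.0000−50.0000)/(79.2642−45.9186)=0.0000; B=V−Δ·S=45.8716
Node (1,0) S=21.8400: V=(p*·45.8716+(1−p*)·18.7998)/1.09=27.4264; Δ=(45.8716−18.7998)/(31.6680−18.3456)=2.0320; B=V−Δ·S=-16.9535
Node (1,1) S=37.7000: V=(p*·45.8716+(1−p*)·45.8716)/1.09=42.0840; Δ=(45.8716−45.8716)/(54.6650−31.6680)=0.0000; B=V−Δ·S=42.0840
Node (0,0) S=26.0000: V=(p*·42.0840+(1−p*)·27.4264)/1.09=30.6730; Δ=(42.0840−27.4264)/(37.7000−21.8400)=0.9242; B=V−Δ·S=6.6442
Self-financing check: at every node Δ·S+B equals the discounted successor values.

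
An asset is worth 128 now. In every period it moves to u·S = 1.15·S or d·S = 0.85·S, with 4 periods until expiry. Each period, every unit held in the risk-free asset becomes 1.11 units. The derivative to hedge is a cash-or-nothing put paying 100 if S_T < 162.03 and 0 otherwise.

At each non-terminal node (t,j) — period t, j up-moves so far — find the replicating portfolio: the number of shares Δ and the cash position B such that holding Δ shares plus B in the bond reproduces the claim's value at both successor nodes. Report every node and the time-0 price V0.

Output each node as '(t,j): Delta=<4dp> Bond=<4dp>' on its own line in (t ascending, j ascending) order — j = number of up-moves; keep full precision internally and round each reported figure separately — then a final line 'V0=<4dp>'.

(0,0): Delta=-0.5721 Bond=79.0672
(1,0): Delta=-1.8677 Bond=228.7275
(1,1): Delta=-0.4248 Bond=66.0780
(2,0): Delta=0.0000 Bond=81.1622
(2,1): Delta=-2.0801 Bond=280.4606
(2,2): Delta=-0.2365 Bond=41.4829
(3,0): Delta=0.0000 Bond=90.0901
(3,1): Delta=0.0000 Bond=90.0901
(3,2): Delta=-2.3166 Bond=345.3453
(3,3): Delta=0.0000 Bond=0.0000
V0=5.8398

The replicating-portfolio and risk-neutral prices coincide; use p* = (1.11−0.85)/(1.15−0.85) = 0.8667 for the latter.
Terminal values V(4,·): V(4,0)=100.0000, V(4,1)=100.0000, V(4,2)=100.0000, V(4,3)=0.0000, V(4,4)=0.0000
(3,0): S=78.6080. Δ = (V_up−V_dn)/(S_up−S_dn) = (100.0000−100.0000)/(90.3992−66.8168) = 0.0000. V = [p*·100.0000 + (1−p*)·100.0000]/1.11 = 90.0901. B = V − Δ·S = 90.0901.
(3,1): S=106.3520. Δ = (V_up−V_dn)/(S_up−S_dn) = (100.0000−100.0000)/(122.3048−90.3992) = 0.0000. V = [p*·100.0000 + (1−p*)·100.0000]/1.11 = 90.0901. B = V − Δ·S = 90.0901.
(3,2): S=143.8880. Δ = (V_up−V_dn)/(S_up−S_dn) = (0.0000−100.0000)/(165.4712−122.3048) = -2.3166. V = [p*·0.0000 + (1−p*)·100.0000]/1.11 = 12.0120. B = V − Δ·S = 345.3453.
(3,3): S=194.6720. Δ = (V_up−V_dn)/(S_up−S_dn) = (0.0000−0.0000)/(223.8728−165.4712) = 0.0000. V = [p*·0.0000 + (1−p*)·0.0000]/1.11 = 0.0000. B = V − Δ·S = 0.0000.
(2,0): S=92.4800. Δ = (V_up−V_dn)/(S_up−S_dn) = (90.0901−90.0901)/(106.3520−78.6080) = 0.0000. V = [p*·90.0901 + (1−p*)·90.0901]/1.11 = 81.1622. B = V − Δ·S = 81.1622.
(2,1): S=125.1200. Δ = (V_up−V_dn)/(S_up−S_dn) = (12.0120−90.0901)/(143.8880−106.3520) = -2.0801. V = [p*·12.0120 + (1−p*)·90.0901]/1.11 = 20.2004. B = V − Δ·S = 280.4606.
(2,2): S=169.2800. Δ = (V_up−V_dn)/(S_up−S_dn) = (0.0000−12.0120)/(194.6720−143.8880) = -0.2365. V = [p*·0.0000 + (1−p*)·12.0120]/1.11 = 1.4429. B = V − Δ·S = 41.4829.
(1,0): S=108.8000. Δ = (V_up−V_dn)/(S_up−S_dn) = (20.2004−81.1622)/(125.1200−92.4800) = -1.8677. V = [p*·20.2004 + (1−p*)·81.1622]/1.11 = 25.5213. B = V − Δ·S = 228.7275.
(1,1): S=147.2000. Δ = (V_up−V_dn)/(S_up−S_dn) = (1.4429−20.2004)/(169.2800−125.1200) = -0.4248. V = [p*·1.4429 + (1−p*)·20.2004]/1.11 = 3.5530. B = V − Δ·S = 66.0780.
(0,0): S=128.0000. Δ = (V_up−V_dn)/(S_up−S_dn) = (3.5530−25.5213)/(147.2000−108.8000) = -0.5721. V = [p*·3.5530 + (1−p*)·25.5213]/1.11 = 5.8398. B = V − Δ·S = 79.0672.
Root portfolio cost Δ·128+B reproduces V0=5.8398.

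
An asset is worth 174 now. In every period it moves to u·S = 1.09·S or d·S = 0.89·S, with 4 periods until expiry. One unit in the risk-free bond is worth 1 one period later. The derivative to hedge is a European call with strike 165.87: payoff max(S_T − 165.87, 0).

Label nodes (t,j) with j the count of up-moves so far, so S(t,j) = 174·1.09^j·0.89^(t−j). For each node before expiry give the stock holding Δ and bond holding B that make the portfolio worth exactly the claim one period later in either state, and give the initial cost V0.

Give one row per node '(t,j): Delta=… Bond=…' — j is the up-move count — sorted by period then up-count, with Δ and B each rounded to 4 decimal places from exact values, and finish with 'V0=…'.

(0,0): Delta=0.6224 Bond=-90.6162
(1,0): Delta=0.3387 Bond=-46.6812
(1,1): Delta=0.8119 Bond=-126.5631
(2,0): Delta=0.0000 Bond=0.0000
(2,1): Delta=0.5650 Bond=-84.8749
(2,2): Delta=0.9769 Bond=-160.6716
(3,0): Delta=0.0000 Bond=0.0000
(3,1): Delta=0.0000 Bond=0.0000
(3,2): Delta=0.9424 Bond=-154.3179
(3,3): Delta=1.0000 Bond=-165.8700
V0=17.6824

Risk-neutral probability p* = (R−d)/(u−d) = (1−0.89)/(1.09−0.89) = 0.5500.
Terminal payoffs: V(4,0)=0.0000, V(4,1)=0.0000, V(4,2)=0.0000, V(4,3)=34.6782, V(4,4)=79.7452
(3,0): S=122.6646. Δ = (V_up−V_dn)/(S_up−S_dn) = (0.0000−0.0000)/(133.7044−109.1715) = 0.0000. V = [p*·0.0000 + (1−p*)·0.0000]/1 = 0.0000. B = V − Δ·S = 0.0000.
(3,1): S=150.2297. Δ = (V_up−V_dn)/(S_up−S_dn) = (0.0000−0.0000)/(163.7504−133.7044) = 0.0000. V = [p*·0.0000 + (1−p*)·0.0000]/1 = 0.0000. B = V − Δ·S = 0.0000.
(3,2): S=183.9892. Δ = (V_up−V_dn)/(S_up−S_dn) = (34.6782−0.0000)/(200.5482−163.7504) = 0.9424. V = [p*·34.6782 + (1−p*)·0.0000]/1 = 19.0730. B = V − Δ·S = -154.3179.
(3,3): S=225.3350. Δ = (V_up−V_dn)/(S_up−S_dn) = (79.7452−34.6782)/(245.6152−200.5482) = 1.0000. V = [p*·79.7452 + (1−p*)·34.6782]/1 = 59.4650. B = V − Δ·S = -165.8700.
(2,0): S=137.8254. Δ = (V_up−V_dn)/(S_up−S_dn) = (0.0000−0.0000)/(150.2297−122.6646) = 0.0000. V = [p*·0.0000 + (1−p*)·0.0000]/1 = 0.0000. B = V − Δ·S = 0.0000.
(2,1): S=168.7974. Δ = (V_up−V_dn)/(S_up−S_dn) = (19.0730−0.0000)/(183.9892−150.2297) = 0.5650. V = [p*·19.0730 + (1−p*)·0.0000]/1 = 10.4902. B = V − Δ·S = -84.8749.
(2,2): S=206.7294. Δ = (V_up−V_dn)/(S_up−S_dn) = (59.4650−19.0730)/(225.3350−183.9892) = 0.9769. V = [p*·59.4650 + (1−p*)·19.0730]/1 = 41.2886. B = V − Δ·S = -160.6716.
(1,0): S=154.8600. Δ = (V_up−V_dn)/(S_up−S_dn) = (10.4902−0.0000)/(168.7974−137.8254) = 0.3387. V = [p*·10.4902 + (1−p*)·0.0000]/1 = 5.7696. B = V − Δ·S = -46.6812.
(1,1): S=189.6600. Δ = (V_up−V_dn)/(S_up−S_dn) = (41.2886−10.4902)/(206.7294−168.7974) = 0.8119. V = [p*·41.2886 + (1−p*)·10.4902]/1 = 27.4293. B = V − Δ·S = -126.5631.
(0,0): S=174.0000. Δ = (V_up−V_dn)/(S_up−S_dn) = (27.4293−5.7696)/(189.6600−154.8600) = 0.6224. V = [p*·27.4293 + (1−p*)·5.7696]/1 = 17.6824. B = V − Δ·S = -90.6162.
Root portfolio cost Δ·174+B reproduces V0=17.6824.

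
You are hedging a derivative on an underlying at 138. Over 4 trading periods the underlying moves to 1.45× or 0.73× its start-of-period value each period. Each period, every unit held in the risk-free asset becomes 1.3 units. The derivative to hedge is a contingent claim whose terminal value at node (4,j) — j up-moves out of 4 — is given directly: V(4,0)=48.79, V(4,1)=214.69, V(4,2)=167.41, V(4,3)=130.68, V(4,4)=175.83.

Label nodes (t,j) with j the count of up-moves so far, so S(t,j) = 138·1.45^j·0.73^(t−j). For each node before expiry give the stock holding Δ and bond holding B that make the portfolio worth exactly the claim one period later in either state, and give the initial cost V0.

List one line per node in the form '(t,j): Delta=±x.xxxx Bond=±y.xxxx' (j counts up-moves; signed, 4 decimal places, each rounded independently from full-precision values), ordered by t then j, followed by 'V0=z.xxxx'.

(0,0): Delta=0.0213 Bond=51.9175
(1,0): Delta=-0.2563 Bond=95.4525
(1,1): Delta=0.0580 Bond=60.1350
(2,0): Delta=-0.0417 Bond=108.3046
(2,1): Delta=-0.2847 Bond=128.2418
(2,2): Delta=0.1034 Bond=65.0002
(3,0): Delta=4.2921 Bond=-91.8571
(3,1): Delta=-0.6158 Bond=202.0205
(3,2): Delta=-0.2409 Bond=157.4232
(3,3): Delta=0.1491 Bond=65.3099
V0=54.8513

No-arbitrage ⇒ martingale measure with p* = (R−d)/(u−d) = 0.7917.
Terminal payoffs: V(4,0)=48.7900, V(4,1)=214.6900, V(4,2)=167.4100, V(4,3)=130.6800, V(4,4)=175.8300
(3,0): S=53.6843. Δ = (V_up−V_dn)/(S_up−S_dn) = (214.6900−48.7900)/(77.8423−39.1896) = 4.2921. V = [p*·214.6900 + (1−p*)·48.7900]/1.3 = 138.5596. B = V − Δ·S = -91.8571.
(3,1): S=106.6333. Δ = (V_up−V_dn)/(S_up−S_dn) = (167.4100−214.6900)/(154.6183−77.8423) = -0.6158. V = [p*·167.4100 + (1−p*)·214.6900]/1.3 = 136.3538. B = V − Δ·S = 202.0205.
(3,2): S=211.8058. Δ = (V_up−V_dn)/(S_up−S_dn) = (130.6800−167.4100)/(307.1185−154.6183) = -0.2409. V = [p*·130.6800 + (1−p*)·167.4100]/1.3 = 106.4093. B = V − Δ·S = 157.4232.
(3,3): S=420.7102. Δ = (V_up−V_dn)/(S_up−S_dn) = (175.8300−130.6800)/(610.0299−307.1185) = 0.1491. V = [p*·175.8300 + (1−p*)·130.6800]/1.3 = 128.0183. B = V − Δ·S = 65.3099.
(2,0): S=73.5402. Δ = (V_up−V_dn)/(S_up−S_dn) = (136.3538−138.5596)/(106.6333−53.6843) = -0.0417. V = [p*·136.3538 + (1−p*)·138.5596]/1.3 = 105.2411. B = V − Δ·S = 108.3046.
(2,1): S=146.0730. Δ = (V_up−V_dn)/(S_up−S_dn) = (106.4093−136.3538)/(211.8058−106.6333) = -0.2847. V = [p*·106.4093 + (1−p*)·136.3538]/1.3 = 86.6521. B = V − Δ·S = 128.2418.
(2,2): S=290.1450. Δ = (V_up−V_dn)/(S_up−S_dn) = (128.0183−106.4093)/(420.7102−211.8058) = 0.1034. V = [p*·128.0183 + (1−p*)·106.4093]/1.3 = 95.0126. B = V − Δ·S = 65.0002.
(1,0): S=100.7400. Δ = (V_up−V_dn)/(S_up−S_dn) = (86.6521−105.2411)/(146.0730−73.5402) = -0.2563. V = [p*·86.6521 + (1−p*)·105.2411]/1.3 = 69.6345. B = V − Δ·S = 95.4525.
(1,1): S=200.1000. Δ = (V_up−V_dn)/(S_up−S_dn) = (95.0126−86.6521)/(290.1450−146.0730) = 0.0580. V = [p*·95.0126 + (1−p*)·86.6521]/1.3 = 71.7468. B = V − Δ·S = 60.1350.
(0,0): S=138.0000. Δ = (V_up−V_dn)/(S_up−S_dn) = (71.7468−69.6345)/(200.1000−100.7400) = 0.0213. V = [p*·71.7468 + (1−p*)·69.6345]/1.3 = 54.8513. B = V − Δ·S = 51.9175.
Root portfolio cost Δ·138+B reproduces V0=54.8513.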